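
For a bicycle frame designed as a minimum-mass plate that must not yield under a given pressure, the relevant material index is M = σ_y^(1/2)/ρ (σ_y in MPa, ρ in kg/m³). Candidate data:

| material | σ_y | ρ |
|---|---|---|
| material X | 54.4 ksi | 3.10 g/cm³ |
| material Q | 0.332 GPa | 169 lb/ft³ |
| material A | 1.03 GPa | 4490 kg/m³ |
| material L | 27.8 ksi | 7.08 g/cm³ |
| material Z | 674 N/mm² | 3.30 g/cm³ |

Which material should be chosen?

Putting every candidate on a common basis:
  material X: σ_y = 375.1 MPa, ρ = 3100 kg/m³
  material Q: σ_y = 332.0 MPa, ρ = 2707 kg/m³
  material A: σ_y = 1030 MPa, ρ = 4490 kg/m³
  material L: σ_y = 191.7 MPa, ρ = 7080 kg/m³
  material Z: σ_y = 674.0 MPa, ρ = 3300 kg/m³
  material Z: M = 7.87×10⁻³
  material A: M = 7.15×10⁻³
  material Q: M = 6.73×10⁻³
  material X: M = 6.25×10⁻³
  material L: M = 1.96×10⁻³
Material Z has the largest M.

material Z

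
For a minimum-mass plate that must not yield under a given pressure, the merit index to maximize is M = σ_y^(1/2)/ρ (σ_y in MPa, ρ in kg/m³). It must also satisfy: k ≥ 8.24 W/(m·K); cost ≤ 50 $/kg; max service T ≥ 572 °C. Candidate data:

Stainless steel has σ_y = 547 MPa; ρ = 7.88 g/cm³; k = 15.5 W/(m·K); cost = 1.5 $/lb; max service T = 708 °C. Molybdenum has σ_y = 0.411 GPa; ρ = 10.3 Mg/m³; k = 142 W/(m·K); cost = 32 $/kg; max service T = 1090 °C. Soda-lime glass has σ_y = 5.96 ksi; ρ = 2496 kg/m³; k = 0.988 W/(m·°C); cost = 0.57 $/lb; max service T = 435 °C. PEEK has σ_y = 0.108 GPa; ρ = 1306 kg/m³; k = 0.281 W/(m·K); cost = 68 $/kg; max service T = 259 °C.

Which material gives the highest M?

stainless steel

Screen on constraints: k ≥ 8.24 W/(m·K); cost ≤ 50 $/kg; max service T ≥ 572 °C. Survivors: stainless steel, molybdenum.
In SI units:
  stainless steel: σ_y = 547.0 MPa, ρ = 7880 kg/m³
  molybdenum: σ_y = 411.0 MPa, ρ = 10300 kg/m³
  stainless steel: M = 2.97×10⁻³
  molybdenum: M = 1.97×10⁻³
The maximum is for stainless steel.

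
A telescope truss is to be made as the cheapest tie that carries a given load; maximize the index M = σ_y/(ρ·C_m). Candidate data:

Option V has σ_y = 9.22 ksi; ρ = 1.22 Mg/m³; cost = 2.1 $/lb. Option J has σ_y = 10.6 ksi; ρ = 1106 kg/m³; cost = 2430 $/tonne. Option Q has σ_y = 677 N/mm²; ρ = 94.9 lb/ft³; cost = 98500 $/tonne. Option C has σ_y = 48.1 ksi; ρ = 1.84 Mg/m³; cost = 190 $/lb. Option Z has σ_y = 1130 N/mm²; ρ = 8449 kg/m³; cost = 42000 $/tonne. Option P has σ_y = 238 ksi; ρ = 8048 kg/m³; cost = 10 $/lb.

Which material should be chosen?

Normalizing units and computing the index:
  option V: σ_y = 63.57 MPa, ρ = 1220 kg/m³, cost = 4.630 $/kg
  option J: σ_y = 73.08 MPa, ρ = 1106 kg/m³, cost = 2.430 $/kg
  option Q: σ_y = 677.0 MPa, ρ = 1520 kg/m³, cost = 98.50 $/kg
  option C: σ_y = 331.6 MPa, ρ = 1840 kg/m³, cost = 418.9 $/kg
  option Z: σ_y = 1130 MPa, ρ = 8449 kg/m³, cost = 42.00 $/kg
  option P: σ_y = 1641 MPa, ρ = 8048 kg/m³, cost = 22.05 $/kg
  option J: M = 27.2 kN·m per $
  option V: M = 11.3 kN·m per $
  option P: M = 9.25 kN·m per $
  option Q: M = 4.52 kN·m per $
  option Z: M = 3.18 kN·m per $
  option C: M = 0.430 kN·m per $
The maximum is for option J.

option J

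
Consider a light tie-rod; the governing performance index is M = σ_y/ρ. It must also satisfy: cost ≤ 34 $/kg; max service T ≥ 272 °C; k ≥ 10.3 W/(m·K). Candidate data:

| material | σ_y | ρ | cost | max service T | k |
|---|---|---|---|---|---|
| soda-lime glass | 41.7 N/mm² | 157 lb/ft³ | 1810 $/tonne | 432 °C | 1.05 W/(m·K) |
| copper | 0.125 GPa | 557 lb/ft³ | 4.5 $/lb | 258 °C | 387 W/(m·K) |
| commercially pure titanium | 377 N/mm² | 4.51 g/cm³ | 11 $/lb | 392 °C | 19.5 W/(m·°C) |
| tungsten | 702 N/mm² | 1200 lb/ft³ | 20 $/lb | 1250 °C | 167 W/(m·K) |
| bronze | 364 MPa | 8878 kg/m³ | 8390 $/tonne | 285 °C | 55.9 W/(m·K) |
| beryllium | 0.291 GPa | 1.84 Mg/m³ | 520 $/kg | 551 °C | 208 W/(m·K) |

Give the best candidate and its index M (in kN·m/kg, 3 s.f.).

Screen on constraints: cost ≤ 34 $/kg; max service T ≥ 272 °C; k ≥ 10.3 W/(m·K). Survivors: commercially pure titanium, bronze.
After converting to SI:
  commercially pure titanium: σ_y = 377.0 MPa, ρ = 4510 kg/m³
  bronze: σ_y = 364.0 MPa, ρ = 8878 kg/m³
  commercially pure titanium: M = 83.6 kN·m/kg
  bronze: M = 41.0 kN·m/kg
Commercially pure titanium has the largest M.

commercially pure titanium, M = 83.6 kN·m/kg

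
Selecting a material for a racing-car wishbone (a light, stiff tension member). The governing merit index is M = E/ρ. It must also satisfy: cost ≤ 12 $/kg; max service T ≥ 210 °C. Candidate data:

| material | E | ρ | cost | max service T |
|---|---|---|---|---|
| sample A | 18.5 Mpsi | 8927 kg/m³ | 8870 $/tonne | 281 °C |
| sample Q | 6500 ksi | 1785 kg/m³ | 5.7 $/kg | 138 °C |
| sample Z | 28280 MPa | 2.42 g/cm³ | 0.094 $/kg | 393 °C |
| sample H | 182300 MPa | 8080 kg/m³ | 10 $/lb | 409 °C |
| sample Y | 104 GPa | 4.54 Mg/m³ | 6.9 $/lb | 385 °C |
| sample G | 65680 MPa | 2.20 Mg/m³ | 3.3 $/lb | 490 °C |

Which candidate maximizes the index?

Screen on constraints: cost ≤ 12 $/kg; max service T ≥ 210 °C. Survivors: sample A, sample Z, sample G.
Putting every candidate on a common basis:
  sample A: E = 127.6 GPa, ρ = 8927 kg/m³
  sample Z: E = 28.28 GPa, ρ = 2420 kg/m³
  sample G: E = 65.68 GPa, ρ = 2200 kg/m³
  sample G: M = 29.9 MN·m/kg
  sample A: M = 14.3 MN·m/kg
  sample Z: M = 11.7 MN·m/kg
Sample G has the largest M.

sample G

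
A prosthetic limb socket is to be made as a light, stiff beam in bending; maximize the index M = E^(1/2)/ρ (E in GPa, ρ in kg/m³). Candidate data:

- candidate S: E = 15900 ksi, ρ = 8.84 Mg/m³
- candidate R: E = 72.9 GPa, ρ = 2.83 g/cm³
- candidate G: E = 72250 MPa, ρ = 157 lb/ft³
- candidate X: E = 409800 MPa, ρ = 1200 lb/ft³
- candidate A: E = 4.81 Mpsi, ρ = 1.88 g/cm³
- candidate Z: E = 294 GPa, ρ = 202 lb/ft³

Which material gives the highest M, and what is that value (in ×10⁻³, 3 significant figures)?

candidate Z, M = 5.30×10⁻³

Putting every candidate on a common basis:
  candidate S: E = 109.6 GPa, ρ = 8840 kg/m³
  candidate R: E = 72.90 GPa, ρ = 2830 kg/m³
  candidate G: E = 72.25 GPa, ρ = 2515 kg/m³
  candidate X: E = 409.8 GPa, ρ = 19220 kg/m³
  candidate A: E = 33.16 GPa, ρ = 1880 kg/m³
  candidate Z: E = 294.0 GPa, ρ = 3236 kg/m³
  candidate Z: M = 5.30×10⁻³
  candidate G: M = 3.38×10⁻³
  candidate A: M = 3.06×10⁻³
  candidate R: M = 3.02×10⁻³
  candidate S: M = 1.18×10⁻³
  candidate X: M = 1.05×10⁻³
Highest index: candidate Z.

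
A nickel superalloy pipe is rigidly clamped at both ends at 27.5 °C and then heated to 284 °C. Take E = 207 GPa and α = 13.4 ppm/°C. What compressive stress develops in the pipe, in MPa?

711 MPa

ΔT = 256.5 K. Constrained thermal stress σ = E·α·ΔT = 207.0×10³ MPa × 13.4×10⁻⁶ × 256.5 = 711 MPa (compressive).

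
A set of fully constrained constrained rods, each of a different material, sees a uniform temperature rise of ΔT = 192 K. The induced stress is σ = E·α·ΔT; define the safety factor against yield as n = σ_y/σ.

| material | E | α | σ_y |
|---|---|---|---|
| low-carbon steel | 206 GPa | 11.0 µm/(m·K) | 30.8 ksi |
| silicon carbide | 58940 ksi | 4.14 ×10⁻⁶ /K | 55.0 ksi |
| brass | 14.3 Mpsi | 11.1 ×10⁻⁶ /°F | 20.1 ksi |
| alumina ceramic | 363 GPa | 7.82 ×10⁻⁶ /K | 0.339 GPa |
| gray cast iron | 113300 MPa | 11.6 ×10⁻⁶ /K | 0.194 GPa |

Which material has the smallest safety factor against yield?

Per material, after unit conversion:
  low-carbon steel: E = 206.0, α = 11.0, σ_y = 212.4 → σ = 435 MPa, n = 0.488
  silicon carbide: E = 406.4, α = 4.14, σ_y = 379.2 → σ = 323 MPa, n = 1.17
  brass: E = 98.60, α = 20.0, σ_y = 138.6 → σ = 378 MPa, n = 0.366
  alumina ceramic: E = 363.0, α = 7.82, σ_y = 339.0 → σ = 545 MPa, n = 0.622
  gray cast iron: E = 113.3, α = 11.6, σ_y = 194.0 → σ = 252 MPa, n = 0.769
Brass has the lowest safety factor, n = 0.366.

brass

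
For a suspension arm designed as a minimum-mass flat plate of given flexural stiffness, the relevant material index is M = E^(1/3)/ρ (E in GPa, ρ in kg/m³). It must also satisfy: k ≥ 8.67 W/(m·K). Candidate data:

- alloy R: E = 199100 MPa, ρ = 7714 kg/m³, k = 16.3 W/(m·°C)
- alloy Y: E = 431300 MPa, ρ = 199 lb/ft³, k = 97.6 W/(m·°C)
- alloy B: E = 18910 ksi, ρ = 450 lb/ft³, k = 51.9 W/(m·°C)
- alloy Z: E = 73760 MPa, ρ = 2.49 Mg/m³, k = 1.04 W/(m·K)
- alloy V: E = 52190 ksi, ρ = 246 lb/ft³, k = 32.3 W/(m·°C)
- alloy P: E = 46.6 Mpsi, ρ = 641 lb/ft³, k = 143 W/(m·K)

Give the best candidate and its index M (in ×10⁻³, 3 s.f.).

alloy Y, M = 2.37×10⁻³

Screen on constraints: k ≥ 8.67 W/(m·K). Survivors: alloy R, alloy Y, alloy B, alloy V, alloy P.
In SI units:
  alloy R: E = 199.1 GPa, ρ = 7714 kg/m³
  alloy Y: E = 431.3 GPa, ρ = 3188 kg/m³
  alloy B: E = 130.4 GPa, ρ = 7208 kg/m³
  alloy V: E = 359.8 GPa, ρ = 3941 kg/m³
  alloy P: E = 321.3 GPa, ρ = 10270 kg/m³
  alloy Y: M = 2.37×10⁻³
  alloy V: M = 1.81×10⁻³
  alloy R: M = 0.757×10⁻³
  alloy B: M = 0.703×10⁻³
  alloy P: M = 0.667×10⁻³
Alloy Y has the largest M.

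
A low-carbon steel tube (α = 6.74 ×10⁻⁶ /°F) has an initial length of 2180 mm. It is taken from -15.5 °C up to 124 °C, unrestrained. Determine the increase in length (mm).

Convert α: 6.74×10⁻⁶/°F × (9/5) = 12.1×10⁻⁶/K.
ΔT = 124 − (-15.5) = 139.5 K.
ΔL = α·L₀·ΔT = 12.1×10⁻⁶ × 2180 mm × 139.5 K = 3.69 mm.

3.69 mm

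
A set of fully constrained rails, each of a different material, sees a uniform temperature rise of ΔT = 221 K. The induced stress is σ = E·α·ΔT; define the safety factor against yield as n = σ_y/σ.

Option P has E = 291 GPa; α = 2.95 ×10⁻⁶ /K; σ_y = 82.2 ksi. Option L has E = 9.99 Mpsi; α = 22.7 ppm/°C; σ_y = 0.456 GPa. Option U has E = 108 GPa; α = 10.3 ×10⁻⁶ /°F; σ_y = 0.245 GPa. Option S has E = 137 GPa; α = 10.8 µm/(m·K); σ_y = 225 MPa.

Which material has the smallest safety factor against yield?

With everything in SI (GPa, ×10⁻⁶/K, MPa):
  option P: E = 291.0, α = 2.95, σ_y = 566.7 → σ = 190 MPa, n = 2.99
  option L: E = 68.88, α = 22.7, σ_y = 456.0 → σ = 346 MPa, n = 1.32
  option U: E = 108.0, α = 18.5, σ_y = 245.0 → σ = 443 MPa, n = 0.554
  option S: E = 137.0, α = 10.8, σ_y = 225.0 → σ = 327 MPa, n = 0.688
The minimum is option U at n = 0.554.

option U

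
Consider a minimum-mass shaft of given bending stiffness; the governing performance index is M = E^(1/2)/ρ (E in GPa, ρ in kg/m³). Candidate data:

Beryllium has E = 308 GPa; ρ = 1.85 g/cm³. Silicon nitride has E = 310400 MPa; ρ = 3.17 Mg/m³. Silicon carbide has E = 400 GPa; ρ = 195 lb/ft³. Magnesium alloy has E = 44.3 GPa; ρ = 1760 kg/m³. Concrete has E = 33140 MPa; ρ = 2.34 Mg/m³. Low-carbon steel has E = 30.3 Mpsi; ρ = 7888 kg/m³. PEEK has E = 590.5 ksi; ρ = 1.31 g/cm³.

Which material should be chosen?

beryllium

Convert each candidate to consistent units, then evaluate M:
  beryllium: E = 308.0 GPa, ρ = 1850 kg/m³
  silicon nitride: E = 310.4 GPa, ρ = 3170 kg/m³
  silicon carbide: E = 400.0 GPa, ρ = 3124 kg/m³
  magnesium alloy: E = 44.30 GPa, ρ = 1760 kg/m³
  concrete: E = 33.14 GPa, ρ = 2340 kg/m³
  low-carbon steel: E = 208.9 GPa, ρ = 7888 kg/m³
  PEEK: E = 4.071 GPa, ρ = 1310 kg/m³
  beryllium: M = 9.49×10⁻³
  silicon carbide: M = 6.40×10⁻³
  silicon nitride: M = 5.56×10⁻³
  magnesium alloy: M = 3.78×10⁻³
  concrete: M = 2.46×10⁻³
  low-carbon steel: M = 1.83×10⁻³
  PEEK: M = 1.54×10⁻³
Beryllium has the largest M.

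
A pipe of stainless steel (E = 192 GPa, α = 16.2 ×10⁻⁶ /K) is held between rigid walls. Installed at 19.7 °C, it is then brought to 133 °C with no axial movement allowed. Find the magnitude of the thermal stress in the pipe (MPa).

ΔT = 113.3 K. Constrained thermal stress σ = E·α·ΔT = 192.0×10³ MPa × 16.2×10⁻⁶ × 113.3 = 352 MPa (compressive).

352 MPa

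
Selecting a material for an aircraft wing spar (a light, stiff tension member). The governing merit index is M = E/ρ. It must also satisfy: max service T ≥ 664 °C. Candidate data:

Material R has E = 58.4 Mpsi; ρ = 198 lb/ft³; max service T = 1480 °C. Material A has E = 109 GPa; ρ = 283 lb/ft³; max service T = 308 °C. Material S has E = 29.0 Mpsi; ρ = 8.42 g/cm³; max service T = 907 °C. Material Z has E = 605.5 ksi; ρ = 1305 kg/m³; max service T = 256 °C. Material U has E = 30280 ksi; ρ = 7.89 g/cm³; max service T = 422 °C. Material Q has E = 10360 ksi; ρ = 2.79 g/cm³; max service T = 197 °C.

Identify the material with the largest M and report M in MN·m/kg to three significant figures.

material R, M = 127 MN·m/kg

Screen on constraints: max service T ≥ 664 °C. Survivors: material R, material S.
Putting every candidate on a common basis:
  material R: E = 402.7 GPa, ρ = 3172 kg/m³
  material S: E = 199.9 GPa, ρ = 8420 kg/m³
  material R: M = 127 MN·m/kg
  material S: M = 23.7 MN·m/kg
The maximum is for material R.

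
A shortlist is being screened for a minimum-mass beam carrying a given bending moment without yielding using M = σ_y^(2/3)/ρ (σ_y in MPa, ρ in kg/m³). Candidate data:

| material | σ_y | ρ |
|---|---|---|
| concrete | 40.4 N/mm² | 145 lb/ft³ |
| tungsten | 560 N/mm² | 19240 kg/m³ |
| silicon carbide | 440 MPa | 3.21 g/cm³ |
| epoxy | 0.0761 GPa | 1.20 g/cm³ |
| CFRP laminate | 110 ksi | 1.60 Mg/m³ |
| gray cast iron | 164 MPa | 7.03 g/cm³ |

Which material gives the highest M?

Normalizing units and computing the index:
  concrete: σ_y = 40.40 MPa, ρ = 2323 kg/m³
  tungsten: σ_y = 560.0 MPa, ρ = 19240 kg/m³
  silicon carbide: σ_y = 440.0 MPa, ρ = 3210 kg/m³
  epoxy: σ_y = 76.10 MPa, ρ = 1200 kg/m³
  CFRP laminate: σ_y = 758.4 MPa, ρ = 1600 kg/m³
  gray cast iron: σ_y = 164.0 MPa, ρ = 7030 kg/m³
  CFRP laminate: M = 52.0×10⁻³
  silicon carbide: M = 18.0×10⁻³
  epoxy: M = 15.0×10⁻³
  concrete: M = 5.07×10⁻³
  gray cast iron: M = 4.26×10⁻³
  tungsten: M = 3.53×10⁻³
Highest index: CFRP laminate.

CFRP laminate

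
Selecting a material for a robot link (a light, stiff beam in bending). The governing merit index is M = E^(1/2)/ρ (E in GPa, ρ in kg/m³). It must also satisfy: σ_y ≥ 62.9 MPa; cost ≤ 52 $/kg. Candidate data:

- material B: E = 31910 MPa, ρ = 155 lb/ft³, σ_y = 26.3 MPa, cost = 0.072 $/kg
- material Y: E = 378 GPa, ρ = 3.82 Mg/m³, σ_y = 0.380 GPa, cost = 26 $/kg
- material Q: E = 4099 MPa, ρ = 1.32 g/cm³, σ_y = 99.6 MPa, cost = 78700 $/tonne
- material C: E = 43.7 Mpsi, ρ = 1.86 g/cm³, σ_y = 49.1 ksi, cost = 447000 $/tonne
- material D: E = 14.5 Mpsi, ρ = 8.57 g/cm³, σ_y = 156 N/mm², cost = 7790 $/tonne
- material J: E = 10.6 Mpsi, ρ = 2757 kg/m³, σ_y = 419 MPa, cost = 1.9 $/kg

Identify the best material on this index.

material Y

Screen on constraints: σ_y ≥ 62.9 MPa; cost ≤ 52 $/kg. Survivors: material Y, material D, material J.
After converting to SI:
  material Y: E = 378.0 GPa, ρ = 3820 kg/m³
  material D: E = 99.97 GPa, ρ = 8570 kg/m³
  material J: E = 73.08 GPa, ρ = 2757 kg/m³
  material Y: M = 5.09×10⁻³
  material J: M = 3.10×10⁻³
  material D: M = 1.17×10⁻³
Material Y has the largest M.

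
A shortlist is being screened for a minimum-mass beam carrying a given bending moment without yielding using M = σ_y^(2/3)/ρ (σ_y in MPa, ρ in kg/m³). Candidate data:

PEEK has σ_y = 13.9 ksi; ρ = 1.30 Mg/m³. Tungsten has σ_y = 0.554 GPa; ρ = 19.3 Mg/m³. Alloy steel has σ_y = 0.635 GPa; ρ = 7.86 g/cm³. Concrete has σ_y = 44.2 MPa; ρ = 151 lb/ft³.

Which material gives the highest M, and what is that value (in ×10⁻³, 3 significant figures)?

PEEK, M = 16.1×10⁻³

Putting every candidate on a common basis:
  PEEK: σ_y = 95.84 MPa, ρ = 1300 kg/m³
  tungsten: σ_y = 554.0 MPa, ρ = 19300 kg/m³
  alloy steel: σ_y = 635.0 MPa, ρ = 7860 kg/m³
  concrete: σ_y = 44.20 MPa, ρ = 2419 kg/m³
  PEEK: M = 16.1×10⁻³
  alloy steel: M = 9.40×10⁻³
  concrete: M = 5.17×10⁻³
  tungsten: M = 3.50×10⁻³
Highest index: PEEK.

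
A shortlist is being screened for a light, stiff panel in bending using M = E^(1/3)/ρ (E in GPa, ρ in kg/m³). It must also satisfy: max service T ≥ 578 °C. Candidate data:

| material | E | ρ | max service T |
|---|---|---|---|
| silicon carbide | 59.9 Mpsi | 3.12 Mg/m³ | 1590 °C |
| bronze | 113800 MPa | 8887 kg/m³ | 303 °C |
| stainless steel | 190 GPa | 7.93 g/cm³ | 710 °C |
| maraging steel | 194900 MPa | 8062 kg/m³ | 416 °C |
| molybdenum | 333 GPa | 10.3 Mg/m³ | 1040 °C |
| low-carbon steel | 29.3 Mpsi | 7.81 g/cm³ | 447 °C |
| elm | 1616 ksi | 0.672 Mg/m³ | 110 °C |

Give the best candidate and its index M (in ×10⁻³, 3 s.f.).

silicon carbide, M = 2.39×10⁻³

Screen on constraints: max service T ≥ 578 °C. Survivors: silicon carbide, stainless steel, molybdenum.
Putting every candidate on a common basis:
  silicon carbide: E = 413.0 GPa, ρ = 3120 kg/m³
  stainless steel: E = 190.0 GPa, ρ = 7930 kg/m³
  molybdenum: E = 333.0 GPa, ρ = 10300 kg/m³
  silicon carbide: M = 2.39×10⁻³
  stainless steel: M = 0.725×10⁻³
  molybdenum: M = 0.673×10⁻³
The maximum is for silicon carbide.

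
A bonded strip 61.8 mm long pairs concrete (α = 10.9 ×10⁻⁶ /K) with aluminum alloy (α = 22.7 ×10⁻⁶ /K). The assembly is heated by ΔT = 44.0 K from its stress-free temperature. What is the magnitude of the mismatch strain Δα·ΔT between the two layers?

Δα = |10.9 − 22.7|×10⁻⁶/K = 11.8×10⁻⁶/K.
Mismatch strain = Δα·ΔT = 11.8×10⁻⁶ × 44.0 = 5.19×10⁻⁴.

5.19×10⁻⁴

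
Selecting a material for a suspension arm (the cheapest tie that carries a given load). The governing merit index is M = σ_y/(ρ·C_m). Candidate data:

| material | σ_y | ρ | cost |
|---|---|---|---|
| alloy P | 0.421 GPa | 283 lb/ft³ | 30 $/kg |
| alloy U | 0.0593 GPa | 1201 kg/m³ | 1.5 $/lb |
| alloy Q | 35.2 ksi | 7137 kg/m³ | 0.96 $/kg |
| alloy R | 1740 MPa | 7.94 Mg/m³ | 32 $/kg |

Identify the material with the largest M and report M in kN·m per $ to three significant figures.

Putting every candidate on a common basis:
  alloy P: σ_y = 421.0 MPa, ρ = 4533 kg/m³, cost = 30.00 $/kg
  alloy U: σ_y = 59.30 MPa, ρ = 1201 kg/m³, cost = 3.307 $/kg
  alloy Q: σ_y = 242.7 MPa, ρ = 7137 kg/m³, cost = 0.9600 $/kg
  alloy R: σ_y = 1740 MPa, ρ = 7940 kg/m³, cost = 32.00 $/kg
  alloy Q: M = 35.4 kN·m per $
  alloy U: M = 14.9 kN·m per $
  alloy R: M = 6.85 kN·m per $
  alloy P: M = 3.10 kN·m per $
The maximum is for alloy Q.

alloy Q, M = 35.4 kN·m per $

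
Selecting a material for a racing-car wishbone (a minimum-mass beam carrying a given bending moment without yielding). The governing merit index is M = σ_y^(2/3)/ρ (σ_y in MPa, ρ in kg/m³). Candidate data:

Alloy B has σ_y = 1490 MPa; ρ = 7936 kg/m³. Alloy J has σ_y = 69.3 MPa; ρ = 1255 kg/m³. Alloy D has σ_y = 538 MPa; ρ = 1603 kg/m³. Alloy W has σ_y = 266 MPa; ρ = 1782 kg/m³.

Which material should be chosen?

Evaluate M for each candidate:
  alloy D: M = 41.3×10⁻³
  alloy W: M = 23.2×10⁻³
  alloy B: M = 16.4×10⁻³
  alloy J: M = 13.4×10⁻³
Alloy D has the largest M.

alloy D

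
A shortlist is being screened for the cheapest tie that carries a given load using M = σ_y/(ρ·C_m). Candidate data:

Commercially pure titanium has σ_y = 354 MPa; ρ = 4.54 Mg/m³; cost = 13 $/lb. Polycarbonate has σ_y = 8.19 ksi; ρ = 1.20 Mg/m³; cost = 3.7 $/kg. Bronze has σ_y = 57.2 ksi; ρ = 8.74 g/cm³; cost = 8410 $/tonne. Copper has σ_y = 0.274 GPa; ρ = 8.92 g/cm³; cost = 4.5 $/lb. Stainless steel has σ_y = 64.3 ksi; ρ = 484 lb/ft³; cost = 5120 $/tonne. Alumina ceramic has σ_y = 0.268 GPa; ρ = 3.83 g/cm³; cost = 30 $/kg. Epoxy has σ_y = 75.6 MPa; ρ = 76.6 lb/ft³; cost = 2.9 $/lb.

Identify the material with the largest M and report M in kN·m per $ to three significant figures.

After converting to SI:
  commercially pure titanium: σ_y = 354.0 MPa, ρ = 4540 kg/m³, cost = 28.66 $/kg
  polycarbonate: σ_y = 56.47 MPa, ρ = 1200 kg/m³, cost = 3.700 $/kg
  bronze: σ_y = 394.4 MPa, ρ = 8740 kg/m³, cost = 8.410 $/kg
  copper: σ_y = 274.0 MPa, ρ = 8920 kg/m³, cost = 9.921 $/kg
  stainless steel: σ_y = 443.3 MPa, ρ = 7753 kg/m³, cost = 5.120 $/kg
  alumina ceramic: σ_y = 268.0 MPa, ρ = 3830 kg/m³, cost = 30.00 $/kg
  epoxy: σ_y = 75.60 MPa, ρ = 1227 kg/m³, cost = 6.393 $/kg
  polycarbonate: M = 12.7 kN·m per $
  stainless steel: M = 11.2 kN·m per $
  epoxy: M = 9.64 kN·m per $
  bronze: M = 5.37 kN·m per $
  copper: M = 3.10 kN·m per $
  commercially pure titanium: M = 2.72 kN·m per $
  alumina ceramic: M = 2.33 kN·m per $
Polycarbonate has the largest M.

polycarbonate, M = 12.7 kN·m per $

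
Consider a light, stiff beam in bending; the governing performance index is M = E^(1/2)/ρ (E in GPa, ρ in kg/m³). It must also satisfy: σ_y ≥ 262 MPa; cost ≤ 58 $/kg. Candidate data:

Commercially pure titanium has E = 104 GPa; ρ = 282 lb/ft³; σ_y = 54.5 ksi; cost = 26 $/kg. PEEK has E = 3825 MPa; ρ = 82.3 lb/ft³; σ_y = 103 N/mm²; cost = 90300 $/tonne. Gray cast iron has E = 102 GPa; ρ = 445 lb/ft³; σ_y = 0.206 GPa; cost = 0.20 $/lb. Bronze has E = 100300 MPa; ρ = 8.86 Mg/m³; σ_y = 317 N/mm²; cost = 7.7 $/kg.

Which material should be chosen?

Screen on constraints: σ_y ≥ 262 MPa; cost ≤ 58 $/kg. Survivors: commercially pure titanium, bronze.
Putting every candidate on a common basis:
  commercially pure titanium: E = 104.0 GPa, ρ = 4517 kg/m³
  bronze: E = 100.3 GPa, ρ = 8860 kg/m³
  commercially pure titanium: M = 2.26×10⁻³
  bronze: M = 1.13×10⁻³
Commercially pure titanium has the largest M.

commercially pure titanium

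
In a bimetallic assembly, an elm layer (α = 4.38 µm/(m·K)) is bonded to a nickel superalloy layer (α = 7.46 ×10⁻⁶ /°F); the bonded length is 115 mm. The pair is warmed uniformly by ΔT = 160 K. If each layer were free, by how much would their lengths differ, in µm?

nickel superalloy: α = 7.46×10⁻⁶/°F × 9/5 = 13.4×10⁻⁶/K.
Δα = |4.38 − 13.4|×10⁻⁶/K = 9.05×10⁻⁶/K.
ΔL_mismatch = Δα·L·ΔT = 9.05×10⁻⁶ × 115.0 mm × 160.0 K = 166 µm.

166 µm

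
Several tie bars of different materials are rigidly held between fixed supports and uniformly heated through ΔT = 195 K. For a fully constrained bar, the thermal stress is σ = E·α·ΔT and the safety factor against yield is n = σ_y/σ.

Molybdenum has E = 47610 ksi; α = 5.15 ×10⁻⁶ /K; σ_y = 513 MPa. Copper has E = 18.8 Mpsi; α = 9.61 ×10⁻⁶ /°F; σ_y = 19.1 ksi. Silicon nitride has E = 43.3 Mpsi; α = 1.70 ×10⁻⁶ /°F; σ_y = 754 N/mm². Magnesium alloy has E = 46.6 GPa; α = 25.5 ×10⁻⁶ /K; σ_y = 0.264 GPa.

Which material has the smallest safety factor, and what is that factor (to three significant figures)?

Converting E to GPa, α to ×10⁻⁶/K, σ_y to MPa, then σ and n for each:
  molybdenum: E = 328.3, α = 5.15, σ_y = 513.0 → σ = 330 MPa, n = 1.56
  copper: E = 129.6, α = 17.3, σ_y = 131.7 → σ = 437 MPa, n = 0.301
  silicon nitride: E = 298.5, α = 3.06, σ_y = 754.0 → σ = 178 MPa, n = 4.23
  magnesium alloy: E = 46.60, α = 25.5, σ_y = 264.0 → σ = 232 MPa, n = 1.14
Smallest n: copper with n = 0.301.

copper, n = 0.301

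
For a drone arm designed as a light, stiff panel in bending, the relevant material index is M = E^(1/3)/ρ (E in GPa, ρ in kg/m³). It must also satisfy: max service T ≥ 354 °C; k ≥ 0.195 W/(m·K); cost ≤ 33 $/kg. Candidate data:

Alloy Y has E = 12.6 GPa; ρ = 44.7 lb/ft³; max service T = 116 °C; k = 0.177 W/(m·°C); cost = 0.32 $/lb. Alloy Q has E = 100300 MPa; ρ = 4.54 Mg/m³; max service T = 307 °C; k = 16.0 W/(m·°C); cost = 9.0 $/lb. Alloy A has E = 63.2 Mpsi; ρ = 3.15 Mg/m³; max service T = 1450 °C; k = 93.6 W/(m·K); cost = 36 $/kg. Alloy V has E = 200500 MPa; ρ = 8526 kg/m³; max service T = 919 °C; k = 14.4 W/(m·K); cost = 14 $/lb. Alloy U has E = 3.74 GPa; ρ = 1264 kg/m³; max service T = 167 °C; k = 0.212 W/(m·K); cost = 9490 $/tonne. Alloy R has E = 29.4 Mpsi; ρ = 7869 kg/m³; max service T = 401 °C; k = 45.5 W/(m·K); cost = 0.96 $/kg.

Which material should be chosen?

alloy R

Screen on constraints: max service T ≥ 354 °C; k ≥ 0.195 W/(m·K); cost ≤ 33 $/kg. Survivors: alloy V, alloy R.
Putting every candidate on a common basis:
  alloy V: E = 200.5 GPa, ρ = 8526 kg/m³
  alloy R: E = 202.7 GPa, ρ = 7869 kg/m³
  alloy R: M = 0.747×10⁻³
  alloy V: M = 0.686×10⁻³
The maximum is for alloy R.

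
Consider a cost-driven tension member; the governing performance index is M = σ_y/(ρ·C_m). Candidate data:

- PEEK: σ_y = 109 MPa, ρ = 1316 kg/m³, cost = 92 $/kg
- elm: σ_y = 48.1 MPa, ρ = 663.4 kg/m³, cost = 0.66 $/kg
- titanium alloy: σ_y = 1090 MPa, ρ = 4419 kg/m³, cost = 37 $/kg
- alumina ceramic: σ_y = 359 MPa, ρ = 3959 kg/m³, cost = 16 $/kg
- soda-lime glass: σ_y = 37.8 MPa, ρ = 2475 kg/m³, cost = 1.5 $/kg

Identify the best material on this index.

elm

Evaluate M for each candidate:
  elm: M = 110 kN·m per $
  soda-lime glass: M = 10.2 kN·m per $
  titanium alloy: M = 6.67 kN·m per $
  alumina ceramic: M = 5.67 kN·m per $
  PEEK: M = 0.900 kN·m per $
The maximum is for elm.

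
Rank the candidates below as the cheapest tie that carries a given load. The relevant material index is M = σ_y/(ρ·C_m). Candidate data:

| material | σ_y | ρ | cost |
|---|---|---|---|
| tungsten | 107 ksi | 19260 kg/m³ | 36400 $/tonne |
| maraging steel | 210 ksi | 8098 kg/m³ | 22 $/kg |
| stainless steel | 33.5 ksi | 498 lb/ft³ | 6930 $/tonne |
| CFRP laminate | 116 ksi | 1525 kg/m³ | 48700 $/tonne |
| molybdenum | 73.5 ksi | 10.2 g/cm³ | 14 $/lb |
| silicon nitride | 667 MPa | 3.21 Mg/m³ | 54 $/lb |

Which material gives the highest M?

CFRP laminate

Putting every candidate on a common basis:
  tungsten: σ_y = 737.7 MPa, ρ = 19260 kg/m³, cost = 36.40 $/kg
  maraging steel: σ_y = 1448 MPa, ρ = 8098 kg/m³, cost = 22.00 $/kg
  stainless steel: σ_y = 231.0 MPa, ρ = 7977 kg/m³, cost = 6.930 $/kg
  CFRP laminate: σ_y = 799.8 MPa, ρ = 1525 kg/m³, cost = 48.70 $/kg
  molybdenum: σ_y = 506.8 MPa, ρ = 10200 kg/m³, cost = 30.86 $/kg
  silicon nitride: σ_y = 667.0 MPa, ρ = 3210 kg/m³, cost = 119.0 $/kg
  CFRP laminate: M = 10.8 kN·m per $
  maraging steel: M = 8.13 kN·m per $
  stainless steel: M = 4.18 kN·m per $
  silicon nitride: M = 1.75 kN·m per $
  molybdenum: M = 1.61 kN·m per $
  tungsten: M = 1.05 kN·m per $
Highest index: CFRP laminate.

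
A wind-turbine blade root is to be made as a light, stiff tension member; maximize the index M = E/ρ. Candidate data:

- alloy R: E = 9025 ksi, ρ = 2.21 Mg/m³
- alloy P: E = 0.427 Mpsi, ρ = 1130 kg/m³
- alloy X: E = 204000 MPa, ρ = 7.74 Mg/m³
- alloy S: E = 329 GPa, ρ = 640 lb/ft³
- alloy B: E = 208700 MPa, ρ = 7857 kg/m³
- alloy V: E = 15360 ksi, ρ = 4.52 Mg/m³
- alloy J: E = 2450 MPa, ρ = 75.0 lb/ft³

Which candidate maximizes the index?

Convert each candidate to consistent units, then evaluate M:
  alloy R: E = 62.23 GPa, ρ = 2210 kg/m³
  alloy P: E = 2.944 GPa, ρ = 1130 kg/m³
  alloy X: E = 204.0 GPa, ρ = 7740 kg/m³
  alloy S: E = 329.0 GPa, ρ = 10250 kg/m³
  alloy B: E = 208.7 GPa, ρ = 7857 kg/m³
  alloy V: E = 105.9 GPa, ρ = 4520 kg/m³
  alloy J: E = 2.450 GPa, ρ = 1201 kg/m³
  alloy S: M = 32.1 MN·m/kg
  alloy R: M = 28.2 MN·m/kg
  alloy B: M = 26.6 MN·m/kg
  alloy X: M = 26.4 MN·m/kg
  alloy V: M = 23.4 MN·m/kg
  alloy P: M = 2.61 MN·m/kg
  alloy J: M = 2.04 MN·m/kg
Alloy S has the largest M.

alloy S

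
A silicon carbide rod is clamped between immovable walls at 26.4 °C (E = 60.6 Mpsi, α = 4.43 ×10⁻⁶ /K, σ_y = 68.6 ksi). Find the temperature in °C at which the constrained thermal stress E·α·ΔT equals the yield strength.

282 °C

E = 60.6 Mpsi = 417.8 GPa.
σ_y = 68.6 ksi = 473.0 MPa.
E·α·ΔT = 473.0 MPa ⇒ ΔT = 473.0 / (417.8×10³ × 4.43×10⁻⁶) = 255.5 K.
T = 26.4 + 255.5 = 281.9 °C.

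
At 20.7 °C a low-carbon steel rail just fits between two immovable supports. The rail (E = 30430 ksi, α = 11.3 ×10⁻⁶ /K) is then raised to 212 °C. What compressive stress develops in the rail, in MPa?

E = 30430 ksi = 209.8 GPa.
ΔT = 191.3 K. Constrained thermal stress σ = E·α·ΔT = 209.8×10³ MPa × 11.3×10⁻⁶ × 191.3 = 454 MPa (compressive).

454 MPa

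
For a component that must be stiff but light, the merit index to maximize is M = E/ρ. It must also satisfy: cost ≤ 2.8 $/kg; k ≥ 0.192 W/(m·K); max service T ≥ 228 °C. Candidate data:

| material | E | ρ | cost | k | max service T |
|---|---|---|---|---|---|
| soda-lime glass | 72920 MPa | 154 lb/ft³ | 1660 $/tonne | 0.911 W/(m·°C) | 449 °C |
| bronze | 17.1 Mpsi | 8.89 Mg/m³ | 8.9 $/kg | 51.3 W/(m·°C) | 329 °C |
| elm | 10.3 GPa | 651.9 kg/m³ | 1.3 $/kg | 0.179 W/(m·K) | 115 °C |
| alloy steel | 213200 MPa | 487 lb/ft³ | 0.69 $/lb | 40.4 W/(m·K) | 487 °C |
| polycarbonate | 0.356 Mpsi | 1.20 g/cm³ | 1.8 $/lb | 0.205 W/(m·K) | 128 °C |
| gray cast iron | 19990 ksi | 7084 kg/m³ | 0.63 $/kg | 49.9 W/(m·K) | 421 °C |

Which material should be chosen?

soda-lime glass

Screen on constraints: cost ≤ 2.8 $/kg; k ≥ 0.192 W/(m·K); max service T ≥ 228 °C. Survivors: soda-lime glass, alloy steel, gray cast iron.
In SI units:
  soda-lime glass: E = 72.92 GPa, ρ = 2467 kg/m³
  alloy steel: E = 213.2 GPa, ρ = 7801 kg/m³
  gray cast iron: E = 137.8 GPa, ρ = 7084 kg/m³
  soda-lime glass: M = 29.6 MN·m/kg
  alloy steel: M = 27.3 MN·m/kg
  gray cast iron: M = 19.5 MN·m/kg
Highest index: soda-lime glass.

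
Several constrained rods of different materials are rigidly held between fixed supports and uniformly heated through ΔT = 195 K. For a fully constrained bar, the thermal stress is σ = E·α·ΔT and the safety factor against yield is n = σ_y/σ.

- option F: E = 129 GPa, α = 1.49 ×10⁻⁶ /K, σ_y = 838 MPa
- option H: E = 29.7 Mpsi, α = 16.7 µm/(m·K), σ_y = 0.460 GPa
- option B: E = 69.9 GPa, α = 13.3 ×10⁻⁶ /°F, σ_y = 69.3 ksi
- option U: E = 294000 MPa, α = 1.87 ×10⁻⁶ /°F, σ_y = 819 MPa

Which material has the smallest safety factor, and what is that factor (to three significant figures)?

option H, n = 0.690

Converting E to GPa, α to ×10⁻⁶/K, σ_y to MPa, then σ and n for each:
  option F: E = 129.0, α = 1.49, σ_y = 838.0 → σ = 37.5 MPa, n = 22.4
  option H: E = 204.8, α = 16.7, σ_y = 460.0 → σ = 667 MPa, n = 0.690
  option B: E = 69.90, α = 23.9, σ_y = 477.8 → σ = 326 MPa, n = 1.46
  option U: E = 294.0, α = 3.37, σ_y = 819.0 → σ = 193 MPa, n = 4.24
The minimum is option H at n = 0.690.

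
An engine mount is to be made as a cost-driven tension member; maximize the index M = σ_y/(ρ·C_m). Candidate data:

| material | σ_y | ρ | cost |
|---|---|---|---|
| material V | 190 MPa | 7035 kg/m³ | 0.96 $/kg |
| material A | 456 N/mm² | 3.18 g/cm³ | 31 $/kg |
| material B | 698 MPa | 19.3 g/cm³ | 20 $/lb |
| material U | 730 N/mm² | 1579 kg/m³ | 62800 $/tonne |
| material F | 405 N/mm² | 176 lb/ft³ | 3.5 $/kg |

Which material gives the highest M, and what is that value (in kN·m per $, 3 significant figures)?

material F, M = 41.0 kN·m per $

After converting to SI:
  material V: σ_y = 190.0 MPa, ρ = 7035 kg/m³, cost = 0.9600 $/kg
  material A: σ_y = 456.0 MPa, ρ = 3180 kg/m³, cost = 31.00 $/kg
  material B: σ_y = 698.0 MPa, ρ = 19300 kg/m³, cost = 44.09 $/kg
  material U: σ_y = 730.0 MPa, ρ = 1579 kg/m³, cost = 62.80 $/kg
  material F: σ_y = 405.0 MPa, ρ = 2819 kg/m³, cost = 3.500 $/kg
  material F: M = 41.0 kN·m per $
  material V: M = 28.1 kN·m per $
  material U: M = 7.36 kN·m per $
  material A: M = 4.63 kN·m per $
  material B: M = 0.820 kN·m per $
Highest index: material F.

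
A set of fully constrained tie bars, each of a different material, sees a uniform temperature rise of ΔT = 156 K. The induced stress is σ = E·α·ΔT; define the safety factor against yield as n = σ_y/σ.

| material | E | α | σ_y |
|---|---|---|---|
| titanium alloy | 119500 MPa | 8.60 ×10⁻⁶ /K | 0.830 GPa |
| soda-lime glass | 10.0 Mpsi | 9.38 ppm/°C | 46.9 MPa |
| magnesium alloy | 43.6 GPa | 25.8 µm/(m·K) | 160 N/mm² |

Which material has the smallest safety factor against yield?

Converting E to GPa, α to ×10⁻⁶/K, σ_y to MPa, then σ and n for each:
  titanium alloy: E = 119.5, α = 8.60, σ_y = 830.0 → σ = 160 MPa, n = 5.18
  soda-lime glass: E = 68.95, α = 9.38, σ_y = 46.90 → σ = 101 MPa, n = 0.465
  magnesium alloy: E = 43.60, α = 25.8, σ_y = 160.0 → σ = 175 MPa, n = 0.912
The minimum is soda-lime glass at n = 0.465.

soda-lime glass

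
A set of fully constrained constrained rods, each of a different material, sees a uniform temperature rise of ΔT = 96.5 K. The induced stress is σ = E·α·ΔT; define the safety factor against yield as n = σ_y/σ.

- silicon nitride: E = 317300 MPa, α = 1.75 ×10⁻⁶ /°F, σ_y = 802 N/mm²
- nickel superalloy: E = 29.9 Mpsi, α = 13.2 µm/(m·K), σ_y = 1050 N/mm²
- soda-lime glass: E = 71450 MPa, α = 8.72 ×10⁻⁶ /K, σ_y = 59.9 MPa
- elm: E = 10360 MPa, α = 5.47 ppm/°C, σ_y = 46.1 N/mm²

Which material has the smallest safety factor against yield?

soda-lime glass

Converting E to GPa, α to ×10⁻⁶/K, σ_y to MPa, then σ and n for each:
  silicon nitride: E = 317.3, α = 3.15, σ_y = 802.0 → σ = 96.5 MPa, n = 8.32
  nickel superalloy: E = 206.2, α = 13.2, σ_y = 1050 → σ = 263 MPa, n = 4.00
  soda-lime glass: E = 71.45, α = 8.72, σ_y = 59.90 → σ = 60.1 MPa, n = 0.996
  elm: E = 10.36, α = 5.47, σ_y = 46.10 → σ = 5.47 MPa, n = 8.43
Smallest n: soda-lime glass with n = 0.996.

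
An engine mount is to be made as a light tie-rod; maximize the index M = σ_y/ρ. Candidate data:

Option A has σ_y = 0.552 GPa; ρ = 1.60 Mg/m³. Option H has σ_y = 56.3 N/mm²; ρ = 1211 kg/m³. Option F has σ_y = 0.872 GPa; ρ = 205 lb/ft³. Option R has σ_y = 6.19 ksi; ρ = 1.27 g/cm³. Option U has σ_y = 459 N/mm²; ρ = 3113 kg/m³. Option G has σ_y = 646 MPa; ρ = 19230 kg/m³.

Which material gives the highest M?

In SI units:
  option A: σ_y = 552.0 MPa, ρ = 1600 kg/m³
  option H: σ_y = 56.30 MPa, ρ = 1211 kg/m³
  option F: σ_y = 872.0 MPa, ρ = 3284 kg/m³
  option R: σ_y = 42.68 MPa, ρ = 1270 kg/m³
  option U: σ_y = 459.0 MPa, ρ = 3113 kg/m³
  option G: σ_y = 646.0 MPa, ρ = 19230 kg/m³
  option A: M = 345 kN·m/kg
  option F: M = 266 kN·m/kg
  option U: M = 147 kN·m/kg
  option H: M = 46.5 kN·m/kg
  option R: M = 33.6 kN·m/kg
  option G: M = 33.6 kN·m/kg
The maximum is for option A.

option A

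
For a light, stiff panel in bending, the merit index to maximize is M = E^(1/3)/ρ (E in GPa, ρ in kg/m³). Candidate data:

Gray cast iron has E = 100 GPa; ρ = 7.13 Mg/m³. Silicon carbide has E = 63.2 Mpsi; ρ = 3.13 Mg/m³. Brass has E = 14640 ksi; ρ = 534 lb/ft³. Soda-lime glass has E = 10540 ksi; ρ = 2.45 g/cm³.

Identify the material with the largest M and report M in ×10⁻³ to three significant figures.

silicon carbide, M = 2.42×10⁻³

In SI units:
  gray cast iron: E = 100.0 GPa, ρ = 7130 kg/m³
  silicon carbide: E = 435.7 GPa, ρ = 3130 kg/m³
  brass: E = 100.9 GPa, ρ = 8554 kg/m³
  soda-lime glass: E = 72.67 GPa, ρ = 2450 kg/m³
  silicon carbide: M = 2.42×10⁻³
  soda-lime glass: M = 1.70×10⁻³
  gray cast iron: M = 0.651×10⁻³
  brass: M = 0.544×10⁻³
The maximum is for silicon carbide.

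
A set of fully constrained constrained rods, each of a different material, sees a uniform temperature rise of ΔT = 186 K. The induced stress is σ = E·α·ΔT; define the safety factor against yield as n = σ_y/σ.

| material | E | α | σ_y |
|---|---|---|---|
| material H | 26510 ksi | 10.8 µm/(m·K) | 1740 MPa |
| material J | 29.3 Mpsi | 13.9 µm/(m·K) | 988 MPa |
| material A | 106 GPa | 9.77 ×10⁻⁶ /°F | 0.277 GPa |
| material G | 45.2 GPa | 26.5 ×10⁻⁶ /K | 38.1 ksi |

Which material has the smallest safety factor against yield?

material A

Converting E to GPa, α to ×10⁻⁶/K, σ_y to MPa, then σ and n for each:
  material H: E = 182.8, α = 10.8, σ_y = 1740 → σ = 367 MPa, n = 4.74
  material J: E = 202.0, α = 13.9, σ_y = 988.0 → σ = 522 MPa, n = 1.89
  material A: E = 106.0, α = 17.6, σ_y = 277.0 → σ = 347 MPa, n = 0.799
  material G: E = 45.20, α = 26.5, σ_y = 262.7 → σ = 223 MPa, n = 1.18
The minimum is material A at n = 0.799.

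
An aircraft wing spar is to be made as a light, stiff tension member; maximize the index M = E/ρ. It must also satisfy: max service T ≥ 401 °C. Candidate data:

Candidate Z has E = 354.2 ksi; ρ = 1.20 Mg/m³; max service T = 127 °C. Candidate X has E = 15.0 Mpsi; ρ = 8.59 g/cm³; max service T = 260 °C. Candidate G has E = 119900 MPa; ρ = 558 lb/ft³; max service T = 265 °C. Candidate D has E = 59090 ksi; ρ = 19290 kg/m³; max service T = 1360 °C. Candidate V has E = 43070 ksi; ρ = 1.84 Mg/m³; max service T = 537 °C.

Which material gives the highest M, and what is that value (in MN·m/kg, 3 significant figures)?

Screen on constraints: max service T ≥ 401 °C. Survivors: candidate D, candidate V.
Putting every candidate on a common basis:
  candidate D: E = 407.4 GPa, ρ = 19290 kg/m³
  candidate V: E = 297.0 GPa, ρ = 1840 kg/m³
  candidate V: M = 161 MN·m/kg
  candidate D: M = 21.1 MN·m/kg
Candidate V ranks first.

candidate V, M = 161 MN·m/kg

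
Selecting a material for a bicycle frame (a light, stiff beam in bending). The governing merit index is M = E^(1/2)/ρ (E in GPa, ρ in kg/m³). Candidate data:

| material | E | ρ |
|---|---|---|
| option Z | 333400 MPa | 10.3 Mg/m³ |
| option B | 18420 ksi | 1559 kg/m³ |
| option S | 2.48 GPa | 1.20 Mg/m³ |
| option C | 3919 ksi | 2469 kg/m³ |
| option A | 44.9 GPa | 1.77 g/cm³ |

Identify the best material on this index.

option B

Normalizing units and computing the index:
  option Z: E = 333.4 GPa, ρ = 10300 kg/m³
  option B: E = 127.0 GPa, ρ = 1559 kg/m³
  option S: E = 2.480 GPa, ρ = 1200 kg/m³
  option C: E = 27.02 GPa, ρ = 2469 kg/m³
  option A: E = 44.90 GPa, ρ = 1770 kg/m³
  option B: M = 7.23×10⁻³
  option A: M = 3.79×10⁻³
  option C: M = 2.11×10⁻³
  option Z: M = 1.77×10⁻³
  option S: M = 1.31×10⁻³
The maximum is for option B.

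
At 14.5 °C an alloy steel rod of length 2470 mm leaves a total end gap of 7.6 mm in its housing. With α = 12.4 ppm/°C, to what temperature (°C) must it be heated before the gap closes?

α·L₀·ΔT = 7.6 mm ⇒ ΔT = 7.6 / (12.4×10⁻⁶ × 2470.0) = 248.1 K.
T = 14.5 + 248.1 = 262.6 °C.

263 °C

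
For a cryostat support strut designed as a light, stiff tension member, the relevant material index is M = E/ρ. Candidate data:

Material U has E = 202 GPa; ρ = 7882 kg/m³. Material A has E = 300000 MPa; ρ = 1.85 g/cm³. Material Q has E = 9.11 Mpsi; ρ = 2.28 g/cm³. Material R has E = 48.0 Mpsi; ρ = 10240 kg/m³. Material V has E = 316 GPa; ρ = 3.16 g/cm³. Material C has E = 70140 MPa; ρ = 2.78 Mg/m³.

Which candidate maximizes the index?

In SI units:
  material U: E = 202.0 GPa, ρ = 7882 kg/m³
  material A: E = 300.0 GPa, ρ = 1850 kg/m³
  material Q: E = 62.81 GPa, ρ = 2280 kg/m³
  material R: E = 330.9 GPa, ρ = 10240 kg/m³
  material V: E = 316.0 GPa, ρ = 3160 kg/m³
  material C: E = 70.14 GPa, ρ = 2780 kg/m³
  material A: M = 162 MN·m/kg
  material V: M = 100 MN·m/kg
  material R: M = 32.3 MN·m/kg
  material Q: M = 27.5 MN·m/kg
  material U: M = 25.6 MN·m/kg
  material C: M = 25.2 MN·m/kg
Material A has the largest M.

material A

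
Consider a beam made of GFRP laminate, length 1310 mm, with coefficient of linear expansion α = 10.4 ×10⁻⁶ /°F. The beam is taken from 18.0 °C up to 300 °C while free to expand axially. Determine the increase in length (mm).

Convert α: 10.4×10⁻⁶/°F × (9/5) = 18.7×10⁻⁶/K.
ΔT = 300 − 18.0 = 282.0 K.
ΔL = α·L₀·ΔT = 18.7×10⁻⁶ × 1310 mm × 282.0 K = 6.92 mm.

6.92 mm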